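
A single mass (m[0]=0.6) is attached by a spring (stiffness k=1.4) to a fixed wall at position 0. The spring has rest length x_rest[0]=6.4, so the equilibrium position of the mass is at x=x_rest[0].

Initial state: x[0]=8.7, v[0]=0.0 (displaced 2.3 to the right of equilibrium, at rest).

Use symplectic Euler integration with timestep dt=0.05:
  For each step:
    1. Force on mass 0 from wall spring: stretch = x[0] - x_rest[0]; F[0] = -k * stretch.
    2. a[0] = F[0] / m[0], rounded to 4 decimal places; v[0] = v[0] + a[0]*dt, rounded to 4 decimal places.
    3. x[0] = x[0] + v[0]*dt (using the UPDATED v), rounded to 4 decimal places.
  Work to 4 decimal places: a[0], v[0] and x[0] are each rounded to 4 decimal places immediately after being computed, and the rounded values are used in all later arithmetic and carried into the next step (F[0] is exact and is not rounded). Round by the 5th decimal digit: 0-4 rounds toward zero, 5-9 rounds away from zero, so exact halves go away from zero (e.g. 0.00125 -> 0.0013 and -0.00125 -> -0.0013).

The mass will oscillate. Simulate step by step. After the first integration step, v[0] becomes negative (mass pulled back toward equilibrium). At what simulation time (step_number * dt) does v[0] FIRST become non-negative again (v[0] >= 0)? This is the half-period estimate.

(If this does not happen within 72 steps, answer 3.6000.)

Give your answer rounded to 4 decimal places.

Step 0: x=[8.7000] v=[0.0000]
Step 1: x=[8.6866] v=[-0.2683]
Step 2: x=[8.6598] v=[-0.5351]
Step 3: x=[8.6199] v=[-0.7987]
Step 4: x=[8.5670] v=[-1.0577]
Step 5: x=[8.5015] v=[-1.3105]
Step 6: x=[8.4237] v=[-1.5557]
Step 7: x=[8.3341] v=[-1.7918]
Step 8: x=[8.2332] v=[-2.0174]
Step 9: x=[8.1216] v=[-2.2313]
Step 10: x=[8.0000] v=[-2.4322]
Step 11: x=[7.8691] v=[-2.6189]
Step 12: x=[7.7296] v=[-2.7903]
Step 13: x=[7.5823] v=[-2.9454]
Step 14: x=[7.4281] v=[-3.0833]
Step 15: x=[7.2679] v=[-3.2032]
Step 16: x=[7.1027] v=[-3.3045]
Step 17: x=[6.9334] v=[-3.3865]
Step 18: x=[6.7610] v=[-3.4487]
Step 19: x=[6.5865] v=[-3.4908]
Step 20: x=[6.4109] v=[-3.5126]
Step 21: x=[6.2352] v=[-3.5139]
Step 22: x=[6.0605] v=[-3.4947]
Step 23: x=[5.8877] v=[-3.4551]
Step 24: x=[5.7179] v=[-3.3953]
Step 25: x=[5.5521] v=[-3.3157]
Step 26: x=[5.3913] v=[-3.2168]
Step 27: x=[5.2363] v=[-3.0991]
Step 28: x=[5.0881] v=[-2.9633]
Step 29: x=[4.9476] v=[-2.8102]
Step 30: x=[4.8156] v=[-2.6408]
Step 31: x=[4.6928] v=[-2.4560]
Step 32: x=[4.5800] v=[-2.2568]
Step 33: x=[4.4778] v=[-2.0445]
Step 34: x=[4.3868] v=[-1.8202]
Step 35: x=[4.3075] v=[-1.5853]
Step 36: x=[4.2404] v=[-1.3412]
Step 37: x=[4.1859] v=[-1.0892]
Step 38: x=[4.1444] v=[-0.8309]
Step 39: x=[4.1160] v=[-0.5677]
Step 40: x=[4.1009] v=[-0.3012]
Step 41: x=[4.0993] v=[-0.0330]
Step 42: x=[4.1111] v=[0.2354]
First v>=0 after going negative at step 42, time=2.1000

Answer: 2.1000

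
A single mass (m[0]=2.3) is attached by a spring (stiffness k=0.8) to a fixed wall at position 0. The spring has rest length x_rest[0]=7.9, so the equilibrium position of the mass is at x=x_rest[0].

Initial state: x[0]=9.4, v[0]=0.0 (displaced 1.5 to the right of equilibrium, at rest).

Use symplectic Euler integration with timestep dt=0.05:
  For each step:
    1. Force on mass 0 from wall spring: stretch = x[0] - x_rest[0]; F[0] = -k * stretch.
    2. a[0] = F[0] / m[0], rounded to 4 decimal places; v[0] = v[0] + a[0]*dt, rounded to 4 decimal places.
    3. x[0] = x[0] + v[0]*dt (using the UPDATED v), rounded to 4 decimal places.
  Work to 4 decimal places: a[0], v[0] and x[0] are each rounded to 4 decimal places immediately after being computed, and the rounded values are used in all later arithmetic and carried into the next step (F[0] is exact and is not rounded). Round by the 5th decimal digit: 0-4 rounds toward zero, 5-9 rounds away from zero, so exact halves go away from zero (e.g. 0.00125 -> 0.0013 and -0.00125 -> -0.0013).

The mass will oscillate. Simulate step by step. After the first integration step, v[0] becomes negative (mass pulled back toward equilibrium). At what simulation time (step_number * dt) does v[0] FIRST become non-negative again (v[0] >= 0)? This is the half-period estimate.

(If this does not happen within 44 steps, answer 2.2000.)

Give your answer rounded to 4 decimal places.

Step 0: x=[9.4000] v=[0.0000]
Step 1: x=[9.3987] v=[-0.0261]
Step 2: x=[9.3961] v=[-0.0522]
Step 3: x=[9.3922] v=[-0.0782]
Step 4: x=[9.3870] v=[-0.1042]
Step 5: x=[9.3805] v=[-0.1301]
Step 6: x=[9.3727] v=[-0.1559]
Step 7: x=[9.3636] v=[-0.1815]
Step 8: x=[9.3533] v=[-0.2070]
Step 9: x=[9.3417] v=[-0.2323]
Step 10: x=[9.3288] v=[-0.2574]
Step 11: x=[9.3147] v=[-0.2823]
Step 12: x=[9.2994] v=[-0.3069]
Step 13: x=[9.2828] v=[-0.3312]
Step 14: x=[9.2650] v=[-0.3553]
Step 15: x=[9.2461] v=[-0.3790]
Step 16: x=[9.2260] v=[-0.4024]
Step 17: x=[9.2047] v=[-0.4255]
Step 18: x=[9.1823] v=[-0.4482]
Step 19: x=[9.1588] v=[-0.4705]
Step 20: x=[9.1342] v=[-0.4924]
Step 21: x=[9.1085] v=[-0.5139]
Step 22: x=[9.0818] v=[-0.5349]
Step 23: x=[9.0540] v=[-0.5555]
Step 24: x=[9.0252] v=[-0.5756]
Step 25: x=[8.9954] v=[-0.5952]
Step 26: x=[8.9647] v=[-0.6143]
Step 27: x=[8.9331] v=[-0.6328]
Step 28: x=[8.9006] v=[-0.6508]
Step 29: x=[8.8672] v=[-0.6682]
Step 30: x=[8.8330] v=[-0.6850]
Step 31: x=[8.7979] v=[-0.7012]
Step 32: x=[8.7621] v=[-0.7168]
Step 33: x=[8.7255] v=[-0.7318]
Step 34: x=[8.6882] v=[-0.7462]
Step 35: x=[8.6502] v=[-0.7599]
Step 36: x=[8.6116] v=[-0.7729]
Step 37: x=[8.5723] v=[-0.7853]
Step 38: x=[8.5325] v=[-0.7970]
Step 39: x=[8.4921] v=[-0.8080]
Step 40: x=[8.4512] v=[-0.8183]
Step 41: x=[8.4098] v=[-0.8279]
Step 42: x=[8.3680] v=[-0.8368]
Step 43: x=[8.3258] v=[-0.8449]
Step 44: x=[8.2832] v=[-0.8523]
v[0] did not become non-negative within 44 steps; using fallback time=2.2000

Answer: 2.2000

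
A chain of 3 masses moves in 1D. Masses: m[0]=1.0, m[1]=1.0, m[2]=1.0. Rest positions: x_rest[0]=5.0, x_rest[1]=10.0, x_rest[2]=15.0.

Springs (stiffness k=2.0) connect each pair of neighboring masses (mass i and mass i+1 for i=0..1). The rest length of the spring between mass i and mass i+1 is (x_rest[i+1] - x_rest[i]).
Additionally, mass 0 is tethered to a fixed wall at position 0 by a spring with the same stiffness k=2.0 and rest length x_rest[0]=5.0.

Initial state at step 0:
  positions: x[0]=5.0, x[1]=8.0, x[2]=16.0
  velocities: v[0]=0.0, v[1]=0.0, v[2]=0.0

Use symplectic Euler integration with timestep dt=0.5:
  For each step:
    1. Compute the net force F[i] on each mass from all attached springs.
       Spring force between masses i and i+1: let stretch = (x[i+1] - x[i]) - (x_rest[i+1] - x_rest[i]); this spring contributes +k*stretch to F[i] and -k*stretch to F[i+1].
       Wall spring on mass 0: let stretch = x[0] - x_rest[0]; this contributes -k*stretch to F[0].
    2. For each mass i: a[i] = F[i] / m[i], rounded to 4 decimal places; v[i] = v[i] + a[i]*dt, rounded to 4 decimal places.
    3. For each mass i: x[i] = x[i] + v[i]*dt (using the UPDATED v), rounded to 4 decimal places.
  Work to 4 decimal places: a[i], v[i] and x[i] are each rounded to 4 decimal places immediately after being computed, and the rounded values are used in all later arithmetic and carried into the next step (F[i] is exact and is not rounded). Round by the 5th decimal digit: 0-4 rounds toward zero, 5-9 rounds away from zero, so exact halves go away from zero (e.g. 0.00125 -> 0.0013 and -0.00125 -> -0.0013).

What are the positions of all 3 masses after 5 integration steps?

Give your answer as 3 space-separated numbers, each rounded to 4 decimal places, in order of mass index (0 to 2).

Answer: 5.0625 9.4688 15.5000

Derivation:
Step 0: x=[5.0000 8.0000 16.0000] v=[0.0000 0.0000 0.0000]
Step 1: x=[4.0000 10.5000 14.5000] v=[-2.0000 5.0000 -3.0000]
Step 2: x=[4.2500 11.7500 13.5000] v=[0.5000 2.5000 -2.0000]
Step 3: x=[6.1250 10.1250 14.1250] v=[3.7500 -3.2500 1.2500]
Step 4: x=[6.9375 8.5000 15.2500] v=[1.6250 -3.2500 2.2500]
Step 5: x=[5.0625 9.4688 15.5000] v=[-3.7500 1.9375 0.5000]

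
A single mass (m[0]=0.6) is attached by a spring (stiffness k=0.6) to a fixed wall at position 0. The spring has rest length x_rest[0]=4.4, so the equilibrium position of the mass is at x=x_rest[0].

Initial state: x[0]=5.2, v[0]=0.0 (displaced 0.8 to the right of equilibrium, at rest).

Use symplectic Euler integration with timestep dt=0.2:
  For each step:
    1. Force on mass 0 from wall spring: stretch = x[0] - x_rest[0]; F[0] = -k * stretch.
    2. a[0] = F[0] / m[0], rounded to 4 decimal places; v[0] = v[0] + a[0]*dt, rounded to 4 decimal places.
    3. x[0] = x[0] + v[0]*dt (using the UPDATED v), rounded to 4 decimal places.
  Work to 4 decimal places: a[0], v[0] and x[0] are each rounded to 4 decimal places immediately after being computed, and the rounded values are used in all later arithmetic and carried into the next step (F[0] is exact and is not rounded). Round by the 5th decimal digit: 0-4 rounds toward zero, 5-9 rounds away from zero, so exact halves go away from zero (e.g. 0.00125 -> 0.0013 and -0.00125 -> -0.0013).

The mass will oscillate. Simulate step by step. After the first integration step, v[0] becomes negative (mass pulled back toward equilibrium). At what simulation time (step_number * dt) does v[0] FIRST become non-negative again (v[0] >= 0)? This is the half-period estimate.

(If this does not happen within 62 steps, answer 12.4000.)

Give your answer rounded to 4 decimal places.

Answer: 3.2000

Derivation:
Step 0: x=[5.2000] v=[0.0000]
Step 1: x=[5.1680] v=[-0.1600]
Step 2: x=[5.1053] v=[-0.3136]
Step 3: x=[5.0144] v=[-0.4547]
Step 4: x=[4.8989] v=[-0.5776]
Step 5: x=[4.7634] v=[-0.6774]
Step 6: x=[4.6134] v=[-0.7501]
Step 7: x=[4.4548] v=[-0.7928]
Step 8: x=[4.2940] v=[-0.8038]
Step 9: x=[4.1375] v=[-0.7826]
Step 10: x=[3.9915] v=[-0.7301]
Step 11: x=[3.8618] v=[-0.6484]
Step 12: x=[3.7536] v=[-0.5408]
Step 13: x=[3.6713] v=[-0.4115]
Step 14: x=[3.6181] v=[-0.2658]
Step 15: x=[3.5962] v=[-0.1094]
Step 16: x=[3.6065] v=[0.0514]
First v>=0 after going negative at step 16, time=3.2000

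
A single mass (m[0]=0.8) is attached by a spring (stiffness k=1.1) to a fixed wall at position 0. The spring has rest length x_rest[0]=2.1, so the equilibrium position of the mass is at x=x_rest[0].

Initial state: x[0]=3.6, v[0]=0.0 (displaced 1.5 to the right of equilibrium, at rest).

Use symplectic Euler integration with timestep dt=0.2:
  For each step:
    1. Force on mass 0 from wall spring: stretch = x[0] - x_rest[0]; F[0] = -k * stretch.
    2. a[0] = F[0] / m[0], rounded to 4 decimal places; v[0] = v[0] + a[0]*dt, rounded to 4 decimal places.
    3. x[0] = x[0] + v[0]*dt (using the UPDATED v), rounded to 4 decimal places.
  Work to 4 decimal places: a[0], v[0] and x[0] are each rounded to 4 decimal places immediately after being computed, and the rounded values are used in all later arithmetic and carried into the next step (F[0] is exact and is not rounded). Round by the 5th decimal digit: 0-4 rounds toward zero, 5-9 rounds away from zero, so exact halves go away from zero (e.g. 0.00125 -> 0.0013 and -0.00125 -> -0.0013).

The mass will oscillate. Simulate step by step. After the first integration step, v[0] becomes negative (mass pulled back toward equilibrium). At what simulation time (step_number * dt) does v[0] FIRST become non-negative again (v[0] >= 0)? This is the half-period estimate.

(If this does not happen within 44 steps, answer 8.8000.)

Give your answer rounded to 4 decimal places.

Step 0: x=[3.6000] v=[0.0000]
Step 1: x=[3.5175] v=[-0.4125]
Step 2: x=[3.3570] v=[-0.8023]
Step 3: x=[3.1274] v=[-1.1480]
Step 4: x=[2.8413] v=[-1.4305]
Step 5: x=[2.5144] v=[-1.6344]
Step 6: x=[2.1647] v=[-1.7484]
Step 7: x=[1.8115] v=[-1.7662]
Step 8: x=[1.4741] v=[-1.6869]
Step 9: x=[1.1711] v=[-1.5148]
Step 10: x=[0.9192] v=[-1.2594]
Step 11: x=[0.7323] v=[-0.9347]
Step 12: x=[0.6206] v=[-0.5586]
Step 13: x=[0.5902] v=[-0.1518]
Step 14: x=[0.6429] v=[0.2634]
First v>=0 after going negative at step 14, time=2.8000

Answer: 2.8000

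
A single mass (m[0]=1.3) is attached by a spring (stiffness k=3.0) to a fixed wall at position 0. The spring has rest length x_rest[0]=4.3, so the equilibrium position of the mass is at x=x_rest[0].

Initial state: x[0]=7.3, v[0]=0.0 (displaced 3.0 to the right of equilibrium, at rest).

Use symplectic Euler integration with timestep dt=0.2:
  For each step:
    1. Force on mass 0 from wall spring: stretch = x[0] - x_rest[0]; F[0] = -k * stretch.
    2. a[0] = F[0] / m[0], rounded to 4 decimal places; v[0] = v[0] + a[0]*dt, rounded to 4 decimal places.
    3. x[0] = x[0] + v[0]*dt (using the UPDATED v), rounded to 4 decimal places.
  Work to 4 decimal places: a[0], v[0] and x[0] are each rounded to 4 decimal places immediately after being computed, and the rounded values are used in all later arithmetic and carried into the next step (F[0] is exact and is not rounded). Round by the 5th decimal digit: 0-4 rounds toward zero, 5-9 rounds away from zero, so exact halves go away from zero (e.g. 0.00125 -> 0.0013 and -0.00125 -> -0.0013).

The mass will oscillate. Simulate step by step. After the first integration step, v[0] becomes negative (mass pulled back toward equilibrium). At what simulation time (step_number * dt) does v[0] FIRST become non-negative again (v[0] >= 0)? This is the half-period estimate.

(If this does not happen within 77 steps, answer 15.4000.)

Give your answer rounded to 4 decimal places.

Step 0: x=[7.3000] v=[0.0000]
Step 1: x=[7.0231] v=[-1.3846]
Step 2: x=[6.4948] v=[-2.6414]
Step 3: x=[5.7639] v=[-3.6544]
Step 4: x=[4.8979] v=[-4.3300]
Step 5: x=[3.9767] v=[-4.6060]
Step 6: x=[3.0853] v=[-4.4568]
Step 7: x=[2.3061] v=[-3.8962]
Step 8: x=[1.7109] v=[-2.9759]
Step 9: x=[1.3547] v=[-1.7809]
Step 10: x=[1.2704] v=[-0.4215]
Step 11: x=[1.4658] v=[0.9768]
First v>=0 after going negative at step 11, time=2.2000

Answer: 2.2000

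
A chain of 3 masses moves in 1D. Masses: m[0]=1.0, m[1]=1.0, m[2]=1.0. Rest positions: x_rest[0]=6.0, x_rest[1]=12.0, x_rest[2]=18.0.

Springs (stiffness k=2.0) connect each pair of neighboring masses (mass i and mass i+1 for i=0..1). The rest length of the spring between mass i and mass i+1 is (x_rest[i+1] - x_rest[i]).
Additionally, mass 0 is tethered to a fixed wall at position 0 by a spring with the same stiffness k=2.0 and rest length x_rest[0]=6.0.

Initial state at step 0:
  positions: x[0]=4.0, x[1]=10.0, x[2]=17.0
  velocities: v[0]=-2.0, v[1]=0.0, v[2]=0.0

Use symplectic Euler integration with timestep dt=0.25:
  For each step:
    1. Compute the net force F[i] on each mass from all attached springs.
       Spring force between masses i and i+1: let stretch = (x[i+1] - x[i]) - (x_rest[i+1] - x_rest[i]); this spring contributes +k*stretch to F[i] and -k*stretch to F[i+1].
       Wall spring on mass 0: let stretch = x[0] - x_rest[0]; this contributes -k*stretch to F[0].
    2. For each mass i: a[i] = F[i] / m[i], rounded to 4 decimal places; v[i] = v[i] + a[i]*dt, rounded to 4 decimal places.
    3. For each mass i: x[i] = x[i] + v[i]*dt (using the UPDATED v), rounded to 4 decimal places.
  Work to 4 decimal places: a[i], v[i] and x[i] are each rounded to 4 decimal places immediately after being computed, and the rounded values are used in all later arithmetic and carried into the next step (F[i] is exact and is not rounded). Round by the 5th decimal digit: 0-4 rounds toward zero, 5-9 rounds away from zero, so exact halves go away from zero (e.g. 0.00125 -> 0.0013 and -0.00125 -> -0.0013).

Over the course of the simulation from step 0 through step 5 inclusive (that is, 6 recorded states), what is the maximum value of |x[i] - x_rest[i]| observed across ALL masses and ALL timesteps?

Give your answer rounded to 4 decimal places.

Step 0: x=[4.0000 10.0000 17.0000] v=[-2.0000 0.0000 0.0000]
Step 1: x=[3.7500 10.1250 16.8750] v=[-1.0000 0.5000 -0.5000]
Step 2: x=[3.8281 10.2969 16.6563] v=[0.3125 0.6875 -0.8750]
Step 3: x=[4.2363 10.4551 16.3926] v=[1.6329 0.6328 -1.0547]
Step 4: x=[4.8924 10.5782 16.1367] v=[2.6242 0.4922 -1.0235]
Step 5: x=[5.6476 10.6854 15.9360] v=[3.0209 0.4286 -0.8028]
Max displacement = 2.2500

Answer: 2.2500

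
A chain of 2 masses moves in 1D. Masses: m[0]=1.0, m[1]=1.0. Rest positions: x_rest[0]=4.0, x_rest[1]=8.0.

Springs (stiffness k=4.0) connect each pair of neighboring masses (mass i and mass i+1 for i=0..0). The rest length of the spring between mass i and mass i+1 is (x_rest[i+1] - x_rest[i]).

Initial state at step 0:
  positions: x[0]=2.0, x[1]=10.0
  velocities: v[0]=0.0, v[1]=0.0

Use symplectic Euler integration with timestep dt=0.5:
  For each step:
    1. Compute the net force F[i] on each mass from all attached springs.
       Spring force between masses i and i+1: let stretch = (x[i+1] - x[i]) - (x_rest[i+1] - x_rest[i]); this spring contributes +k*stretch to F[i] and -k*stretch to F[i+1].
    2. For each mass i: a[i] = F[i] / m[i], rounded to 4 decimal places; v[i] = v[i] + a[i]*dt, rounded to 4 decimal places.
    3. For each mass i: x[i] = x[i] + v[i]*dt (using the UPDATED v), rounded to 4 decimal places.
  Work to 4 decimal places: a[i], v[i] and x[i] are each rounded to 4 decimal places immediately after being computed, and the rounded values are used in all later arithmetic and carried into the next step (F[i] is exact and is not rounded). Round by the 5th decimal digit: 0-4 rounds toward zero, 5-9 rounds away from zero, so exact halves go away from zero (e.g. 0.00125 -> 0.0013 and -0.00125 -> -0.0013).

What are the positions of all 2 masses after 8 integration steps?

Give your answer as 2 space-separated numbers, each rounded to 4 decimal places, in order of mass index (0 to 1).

Answer: 2.0000 10.0000

Derivation:
Step 0: x=[2.0000 10.0000] v=[0.0000 0.0000]
Step 1: x=[6.0000 6.0000] v=[8.0000 -8.0000]
Step 2: x=[6.0000 6.0000] v=[0.0000 0.0000]
Step 3: x=[2.0000 10.0000] v=[-8.0000 8.0000]
Step 4: x=[2.0000 10.0000] v=[0.0000 0.0000]
Step 5: x=[6.0000 6.0000] v=[8.0000 -8.0000]
Step 6: x=[6.0000 6.0000] v=[0.0000 0.0000]
Step 7: x=[2.0000 10.0000] v=[-8.0000 8.0000]
Step 8: x=[2.0000 10.0000] v=[0.0000 0.0000]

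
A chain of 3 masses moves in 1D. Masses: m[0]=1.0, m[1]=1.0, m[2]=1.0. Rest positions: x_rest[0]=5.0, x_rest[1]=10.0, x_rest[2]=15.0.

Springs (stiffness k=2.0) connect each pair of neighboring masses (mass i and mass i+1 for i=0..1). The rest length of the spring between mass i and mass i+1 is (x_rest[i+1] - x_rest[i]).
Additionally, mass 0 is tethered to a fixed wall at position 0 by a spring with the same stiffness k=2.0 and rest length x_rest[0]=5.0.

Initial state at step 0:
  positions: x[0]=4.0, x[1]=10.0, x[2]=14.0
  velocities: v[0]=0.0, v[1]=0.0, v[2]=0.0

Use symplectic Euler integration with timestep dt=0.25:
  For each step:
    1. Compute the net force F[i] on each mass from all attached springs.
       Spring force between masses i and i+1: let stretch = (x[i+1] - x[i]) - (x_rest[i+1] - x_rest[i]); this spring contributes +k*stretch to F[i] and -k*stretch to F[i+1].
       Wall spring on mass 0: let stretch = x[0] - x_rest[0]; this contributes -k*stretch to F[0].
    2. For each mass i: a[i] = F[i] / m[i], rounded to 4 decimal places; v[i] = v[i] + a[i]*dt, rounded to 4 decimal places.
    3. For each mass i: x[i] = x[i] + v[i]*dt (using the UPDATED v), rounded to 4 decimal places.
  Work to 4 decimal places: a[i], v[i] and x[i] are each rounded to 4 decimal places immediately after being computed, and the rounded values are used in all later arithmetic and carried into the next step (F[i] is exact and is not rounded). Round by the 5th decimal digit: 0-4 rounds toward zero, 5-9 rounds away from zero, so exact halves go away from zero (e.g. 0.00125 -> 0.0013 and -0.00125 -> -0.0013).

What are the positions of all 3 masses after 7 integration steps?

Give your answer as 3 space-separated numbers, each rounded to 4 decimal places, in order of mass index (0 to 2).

Step 0: x=[4.0000 10.0000 14.0000] v=[0.0000 0.0000 0.0000]
Step 1: x=[4.2500 9.7500 14.1250] v=[1.0000 -1.0000 0.5000]
Step 2: x=[4.6563 9.3594 14.3281] v=[1.6250 -1.5625 0.8125]
Step 3: x=[5.0684 9.0020 14.5352] v=[1.6484 -1.4297 0.8282]
Step 4: x=[5.3387 8.8445 14.6756] v=[1.0810 -0.6299 0.5616]
Step 5: x=[5.3799 8.9777 14.7121] v=[0.1646 0.5328 0.1461]
Step 6: x=[5.1983 9.3780 14.6568] v=[-0.7265 1.6011 -0.2211]
Step 7: x=[4.8894 9.9157 14.5667] v=[-1.2358 2.1507 -0.3605]

Answer: 4.8894 9.9157 14.5667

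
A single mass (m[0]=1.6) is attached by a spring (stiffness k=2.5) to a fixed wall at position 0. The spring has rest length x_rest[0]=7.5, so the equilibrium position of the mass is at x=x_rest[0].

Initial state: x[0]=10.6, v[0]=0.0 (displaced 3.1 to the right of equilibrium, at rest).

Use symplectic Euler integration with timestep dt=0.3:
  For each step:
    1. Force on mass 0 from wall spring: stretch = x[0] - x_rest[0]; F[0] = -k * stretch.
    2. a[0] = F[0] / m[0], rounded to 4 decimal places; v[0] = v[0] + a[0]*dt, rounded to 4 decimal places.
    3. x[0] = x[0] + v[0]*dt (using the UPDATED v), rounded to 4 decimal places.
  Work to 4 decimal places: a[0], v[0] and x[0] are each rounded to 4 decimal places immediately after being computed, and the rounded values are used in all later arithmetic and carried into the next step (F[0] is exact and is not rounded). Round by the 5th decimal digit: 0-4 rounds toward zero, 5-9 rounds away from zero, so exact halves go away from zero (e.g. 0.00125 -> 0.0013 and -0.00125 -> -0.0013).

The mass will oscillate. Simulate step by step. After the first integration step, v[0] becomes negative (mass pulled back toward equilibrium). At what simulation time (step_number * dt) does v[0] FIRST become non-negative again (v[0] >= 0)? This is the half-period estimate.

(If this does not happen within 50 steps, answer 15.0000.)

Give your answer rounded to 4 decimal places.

Answer: 2.7000

Derivation:
Step 0: x=[10.6000] v=[0.0000]
Step 1: x=[10.1641] v=[-1.4531]
Step 2: x=[9.3535] v=[-2.7019]
Step 3: x=[8.2823] v=[-3.5707]
Step 4: x=[7.1011] v=[-3.9374]
Step 5: x=[5.9760] v=[-3.7504]
Step 6: x=[5.0652] v=[-3.0360]
Step 7: x=[4.4968] v=[-1.8947]
Step 8: x=[4.3507] v=[-0.4870]
Step 9: x=[4.6475] v=[0.9892]
First v>=0 after going negative at step 9, time=2.7000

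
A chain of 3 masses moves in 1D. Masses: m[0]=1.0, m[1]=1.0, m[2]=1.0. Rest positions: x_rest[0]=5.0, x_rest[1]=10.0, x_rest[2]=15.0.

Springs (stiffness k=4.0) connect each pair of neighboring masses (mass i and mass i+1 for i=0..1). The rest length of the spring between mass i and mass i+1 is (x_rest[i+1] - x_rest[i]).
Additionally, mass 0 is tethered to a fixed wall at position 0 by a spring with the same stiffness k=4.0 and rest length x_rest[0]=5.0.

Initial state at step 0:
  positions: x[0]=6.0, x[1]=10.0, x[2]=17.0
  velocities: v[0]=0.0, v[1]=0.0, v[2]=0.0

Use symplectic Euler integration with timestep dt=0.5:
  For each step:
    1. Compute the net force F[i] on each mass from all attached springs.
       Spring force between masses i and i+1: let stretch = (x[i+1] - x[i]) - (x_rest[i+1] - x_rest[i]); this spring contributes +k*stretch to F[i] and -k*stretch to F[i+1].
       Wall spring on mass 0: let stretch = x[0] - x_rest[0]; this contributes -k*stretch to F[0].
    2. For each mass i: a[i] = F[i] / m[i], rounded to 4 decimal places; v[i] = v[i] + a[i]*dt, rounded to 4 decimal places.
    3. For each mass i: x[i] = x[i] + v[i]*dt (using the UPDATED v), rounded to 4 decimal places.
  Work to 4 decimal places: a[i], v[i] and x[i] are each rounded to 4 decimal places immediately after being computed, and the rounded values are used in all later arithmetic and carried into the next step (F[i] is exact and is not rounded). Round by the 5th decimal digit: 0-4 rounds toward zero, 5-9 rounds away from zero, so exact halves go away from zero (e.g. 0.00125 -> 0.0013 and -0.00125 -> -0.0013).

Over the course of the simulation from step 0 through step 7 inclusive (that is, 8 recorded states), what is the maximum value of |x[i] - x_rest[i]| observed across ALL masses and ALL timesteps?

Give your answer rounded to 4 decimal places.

Answer: 3.0000

Derivation:
Step 0: x=[6.0000 10.0000 17.0000] v=[0.0000 0.0000 0.0000]
Step 1: x=[4.0000 13.0000 15.0000] v=[-4.0000 6.0000 -4.0000]
Step 2: x=[7.0000 9.0000 16.0000] v=[6.0000 -8.0000 2.0000]
Step 3: x=[5.0000 10.0000 15.0000] v=[-4.0000 2.0000 -2.0000]
Step 4: x=[3.0000 11.0000 14.0000] v=[-4.0000 2.0000 -2.0000]
Step 5: x=[6.0000 7.0000 15.0000] v=[6.0000 -8.0000 2.0000]
Step 6: x=[4.0000 10.0000 13.0000] v=[-4.0000 6.0000 -4.0000]
Step 7: x=[4.0000 10.0000 13.0000] v=[0.0000 0.0000 0.0000]
Max displacement = 3.0000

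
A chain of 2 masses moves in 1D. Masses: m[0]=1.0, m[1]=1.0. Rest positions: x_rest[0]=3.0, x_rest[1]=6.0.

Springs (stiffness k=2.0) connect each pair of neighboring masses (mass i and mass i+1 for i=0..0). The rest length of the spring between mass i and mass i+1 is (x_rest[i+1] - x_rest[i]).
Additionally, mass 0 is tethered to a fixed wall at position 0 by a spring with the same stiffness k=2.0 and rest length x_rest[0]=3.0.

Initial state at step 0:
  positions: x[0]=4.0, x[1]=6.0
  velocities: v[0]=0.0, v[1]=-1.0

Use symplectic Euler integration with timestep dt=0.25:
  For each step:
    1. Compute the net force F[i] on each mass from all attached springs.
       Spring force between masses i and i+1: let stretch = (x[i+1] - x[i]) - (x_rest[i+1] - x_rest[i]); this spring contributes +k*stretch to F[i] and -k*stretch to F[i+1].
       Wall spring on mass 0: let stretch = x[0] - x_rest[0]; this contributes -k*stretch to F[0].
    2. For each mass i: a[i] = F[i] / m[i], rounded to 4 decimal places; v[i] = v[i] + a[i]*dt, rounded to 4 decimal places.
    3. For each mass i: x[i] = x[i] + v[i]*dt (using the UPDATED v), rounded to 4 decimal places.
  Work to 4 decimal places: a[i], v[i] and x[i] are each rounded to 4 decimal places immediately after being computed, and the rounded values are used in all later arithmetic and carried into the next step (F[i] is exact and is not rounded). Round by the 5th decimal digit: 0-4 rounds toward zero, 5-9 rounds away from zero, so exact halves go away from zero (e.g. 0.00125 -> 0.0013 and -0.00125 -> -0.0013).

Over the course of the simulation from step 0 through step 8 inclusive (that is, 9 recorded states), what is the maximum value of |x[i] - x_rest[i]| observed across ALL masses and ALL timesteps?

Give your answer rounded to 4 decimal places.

Answer: 1.1352

Derivation:
Step 0: x=[4.0000 6.0000] v=[0.0000 -1.0000]
Step 1: x=[3.7500 5.8750] v=[-1.0000 -0.5000]
Step 2: x=[3.2969 5.8594] v=[-1.8125 -0.0625]
Step 3: x=[2.7520 5.8985] v=[-2.1797 0.1563]
Step 4: x=[2.2564 5.9193] v=[-1.9825 0.0831]
Step 5: x=[1.9366 5.8572] v=[-1.2793 -0.2484]
Step 6: x=[1.8648 5.6800] v=[-0.2873 -0.7087]
Step 7: x=[2.0368 5.4009] v=[0.6879 -1.1163]
Step 8: x=[2.3747 5.0763] v=[1.3516 -1.2984]
Max displacement = 1.1352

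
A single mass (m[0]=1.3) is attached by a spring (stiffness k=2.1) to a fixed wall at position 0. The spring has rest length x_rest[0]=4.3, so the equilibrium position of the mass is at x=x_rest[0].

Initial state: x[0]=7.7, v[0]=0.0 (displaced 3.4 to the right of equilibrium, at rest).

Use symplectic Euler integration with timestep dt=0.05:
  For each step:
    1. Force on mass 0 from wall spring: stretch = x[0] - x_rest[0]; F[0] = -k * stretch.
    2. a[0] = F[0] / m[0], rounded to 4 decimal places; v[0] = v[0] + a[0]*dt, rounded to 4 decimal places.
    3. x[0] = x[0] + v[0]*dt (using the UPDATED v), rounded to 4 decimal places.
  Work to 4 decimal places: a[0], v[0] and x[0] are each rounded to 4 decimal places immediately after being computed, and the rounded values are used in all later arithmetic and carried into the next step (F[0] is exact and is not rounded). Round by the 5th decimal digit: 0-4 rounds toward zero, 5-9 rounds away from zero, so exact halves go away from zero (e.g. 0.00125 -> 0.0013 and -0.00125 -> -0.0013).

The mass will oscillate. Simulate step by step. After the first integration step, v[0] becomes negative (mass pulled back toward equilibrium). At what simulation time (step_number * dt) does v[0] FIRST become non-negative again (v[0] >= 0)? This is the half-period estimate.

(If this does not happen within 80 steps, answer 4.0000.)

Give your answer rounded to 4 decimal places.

Answer: 2.5000

Derivation:
Step 0: x=[7.7000] v=[0.0000]
Step 1: x=[7.6863] v=[-0.2746]
Step 2: x=[7.6589] v=[-0.5481]
Step 3: x=[7.6179] v=[-0.8194]
Step 4: x=[7.5635] v=[-1.0874]
Step 5: x=[7.4960] v=[-1.3510]
Step 6: x=[7.4155] v=[-1.6091]
Step 7: x=[7.3225] v=[-1.8607]
Step 8: x=[7.2173] v=[-2.1048]
Step 9: x=[7.1003] v=[-2.3404]
Step 10: x=[6.9720] v=[-2.5666]
Step 11: x=[6.8329] v=[-2.7824]
Step 12: x=[6.6836] v=[-2.9870]
Step 13: x=[6.5246] v=[-3.1795]
Step 14: x=[6.3566] v=[-3.3592]
Step 15: x=[6.1803] v=[-3.5253]
Step 16: x=[5.9964] v=[-3.6772]
Step 17: x=[5.8057] v=[-3.8142]
Step 18: x=[5.6089] v=[-3.9358]
Step 19: x=[5.4068] v=[-4.0415]
Step 20: x=[5.2003] v=[-4.1309]
Step 21: x=[4.9901] v=[-4.2036]
Step 22: x=[4.7771] v=[-4.2593]
Step 23: x=[4.5622] v=[-4.2978]
Step 24: x=[4.3463] v=[-4.3190]
Step 25: x=[4.1302] v=[-4.3227]
Step 26: x=[3.9148] v=[-4.3090]
Step 27: x=[3.7009] v=[-4.2779]
Step 28: x=[3.4894] v=[-4.2295]
Step 29: x=[3.2812] v=[-4.1640]
Step 30: x=[3.0771] v=[-4.0817]
Step 31: x=[2.8780] v=[-3.9829]
Step 32: x=[2.6846] v=[-3.8680]
Step 33: x=[2.4977] v=[-3.7375]
Step 34: x=[2.3181] v=[-3.5919]
Step 35: x=[2.1465] v=[-3.4318]
Step 36: x=[1.9836] v=[-3.2579]
Step 37: x=[1.8301] v=[-3.0708]
Step 38: x=[1.6865] v=[-2.8713]
Step 39: x=[1.5535] v=[-2.6602]
Step 40: x=[1.4316] v=[-2.4384]
Step 41: x=[1.3213] v=[-2.2067]
Step 42: x=[1.2230] v=[-1.9661]
Step 43: x=[1.1371] v=[-1.7176]
Step 44: x=[1.0640] v=[-1.4621]
Step 45: x=[1.0040] v=[-1.2007]
Step 46: x=[0.9573] v=[-0.9345]
Step 47: x=[0.9241] v=[-0.6645]
Step 48: x=[0.9045] v=[-0.3918]
Step 49: x=[0.8986] v=[-0.1176]
Step 50: x=[0.9065] v=[0.1571]
First v>=0 after going negative at step 50, time=2.5000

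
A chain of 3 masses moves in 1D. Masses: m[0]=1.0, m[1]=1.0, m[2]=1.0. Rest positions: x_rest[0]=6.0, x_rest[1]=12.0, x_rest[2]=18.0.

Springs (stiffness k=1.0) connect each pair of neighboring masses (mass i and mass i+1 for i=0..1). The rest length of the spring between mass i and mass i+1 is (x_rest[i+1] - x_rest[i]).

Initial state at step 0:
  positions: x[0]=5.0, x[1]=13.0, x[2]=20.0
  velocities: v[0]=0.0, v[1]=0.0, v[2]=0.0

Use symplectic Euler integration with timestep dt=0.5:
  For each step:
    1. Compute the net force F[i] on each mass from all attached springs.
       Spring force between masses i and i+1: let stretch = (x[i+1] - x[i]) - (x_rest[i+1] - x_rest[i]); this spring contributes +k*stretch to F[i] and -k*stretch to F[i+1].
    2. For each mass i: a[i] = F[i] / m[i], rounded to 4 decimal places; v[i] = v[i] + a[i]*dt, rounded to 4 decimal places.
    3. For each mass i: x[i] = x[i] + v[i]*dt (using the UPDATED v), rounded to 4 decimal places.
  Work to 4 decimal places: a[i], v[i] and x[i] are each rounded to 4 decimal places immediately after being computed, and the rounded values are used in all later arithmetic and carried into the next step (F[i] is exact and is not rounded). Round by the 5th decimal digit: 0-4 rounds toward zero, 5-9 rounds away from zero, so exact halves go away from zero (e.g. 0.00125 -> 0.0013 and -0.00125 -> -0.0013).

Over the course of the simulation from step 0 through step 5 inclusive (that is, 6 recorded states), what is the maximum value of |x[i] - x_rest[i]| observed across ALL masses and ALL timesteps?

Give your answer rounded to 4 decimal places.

Answer: 2.0762

Derivation:
Step 0: x=[5.0000 13.0000 20.0000] v=[0.0000 0.0000 0.0000]
Step 1: x=[5.5000 12.7500 19.7500] v=[1.0000 -0.5000 -0.5000]
Step 2: x=[6.3125 12.4375 19.2500] v=[1.6250 -0.6250 -1.0000]
Step 3: x=[7.1563 12.2969 18.5469] v=[1.6875 -0.2813 -1.4063]
Step 4: x=[7.7852 12.4336 17.7813] v=[1.2578 0.2734 -1.5313]
Step 5: x=[8.0762 12.7452 17.1787] v=[0.5820 0.6231 -1.2052]
Max displacement = 2.0762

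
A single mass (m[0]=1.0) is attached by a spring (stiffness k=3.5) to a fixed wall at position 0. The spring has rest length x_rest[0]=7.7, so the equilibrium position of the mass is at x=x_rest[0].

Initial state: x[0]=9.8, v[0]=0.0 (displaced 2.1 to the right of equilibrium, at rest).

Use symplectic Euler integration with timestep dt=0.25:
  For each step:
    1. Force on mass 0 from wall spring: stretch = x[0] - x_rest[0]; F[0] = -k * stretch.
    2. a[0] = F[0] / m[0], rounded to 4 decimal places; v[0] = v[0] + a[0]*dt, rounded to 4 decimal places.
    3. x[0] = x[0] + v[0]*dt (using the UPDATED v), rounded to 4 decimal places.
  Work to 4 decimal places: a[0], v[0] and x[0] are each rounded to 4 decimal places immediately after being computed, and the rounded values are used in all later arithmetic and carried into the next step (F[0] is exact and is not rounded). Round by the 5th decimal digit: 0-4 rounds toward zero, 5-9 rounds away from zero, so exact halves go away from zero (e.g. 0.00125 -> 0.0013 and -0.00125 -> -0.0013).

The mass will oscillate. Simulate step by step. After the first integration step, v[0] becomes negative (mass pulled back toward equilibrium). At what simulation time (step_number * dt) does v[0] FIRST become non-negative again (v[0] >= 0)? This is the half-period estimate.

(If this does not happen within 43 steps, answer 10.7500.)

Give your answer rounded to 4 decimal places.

Answer: 1.7500

Derivation:
Step 0: x=[9.8000] v=[0.0000]
Step 1: x=[9.3406] v=[-1.8375]
Step 2: x=[8.5224] v=[-3.2730]
Step 3: x=[7.5243] v=[-3.9926]
Step 4: x=[6.5646] v=[-3.8389]
Step 5: x=[5.8533] v=[-2.8454]
Step 6: x=[5.5459] v=[-1.2295]
Step 7: x=[5.7098] v=[0.6554]
First v>=0 after going negative at step 7, time=1.7500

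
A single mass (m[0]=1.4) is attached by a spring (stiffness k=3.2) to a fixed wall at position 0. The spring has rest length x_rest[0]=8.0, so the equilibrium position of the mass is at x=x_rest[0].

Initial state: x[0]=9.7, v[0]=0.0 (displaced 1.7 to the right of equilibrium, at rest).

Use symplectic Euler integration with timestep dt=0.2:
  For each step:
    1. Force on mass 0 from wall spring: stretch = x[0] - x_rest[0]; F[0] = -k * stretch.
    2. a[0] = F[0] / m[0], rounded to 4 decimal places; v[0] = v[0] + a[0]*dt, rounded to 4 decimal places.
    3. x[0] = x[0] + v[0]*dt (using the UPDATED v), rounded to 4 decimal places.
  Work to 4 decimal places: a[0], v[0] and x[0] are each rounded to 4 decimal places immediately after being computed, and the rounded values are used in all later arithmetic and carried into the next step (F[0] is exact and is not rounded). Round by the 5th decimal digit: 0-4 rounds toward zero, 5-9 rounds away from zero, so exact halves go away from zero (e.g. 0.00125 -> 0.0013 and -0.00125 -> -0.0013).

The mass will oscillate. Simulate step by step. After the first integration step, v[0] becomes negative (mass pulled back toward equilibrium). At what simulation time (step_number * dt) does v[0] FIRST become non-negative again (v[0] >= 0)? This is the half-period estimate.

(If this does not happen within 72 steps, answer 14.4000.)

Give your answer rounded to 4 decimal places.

Step 0: x=[9.7000] v=[0.0000]
Step 1: x=[9.5446] v=[-0.7771]
Step 2: x=[9.2480] v=[-1.4832]
Step 3: x=[8.8373] v=[-2.0537]
Step 4: x=[8.3500] v=[-2.4365]
Step 5: x=[7.8307] v=[-2.5965]
Step 6: x=[7.3269] v=[-2.5191]
Step 7: x=[6.8846] v=[-2.2114]
Step 8: x=[6.5443] v=[-1.7015]
Step 9: x=[6.3371] v=[-1.0360]
Step 10: x=[6.2819] v=[-0.2758]
Step 11: x=[6.3838] v=[0.5096]
First v>=0 after going negative at step 11, time=2.2000

Answer: 2.2000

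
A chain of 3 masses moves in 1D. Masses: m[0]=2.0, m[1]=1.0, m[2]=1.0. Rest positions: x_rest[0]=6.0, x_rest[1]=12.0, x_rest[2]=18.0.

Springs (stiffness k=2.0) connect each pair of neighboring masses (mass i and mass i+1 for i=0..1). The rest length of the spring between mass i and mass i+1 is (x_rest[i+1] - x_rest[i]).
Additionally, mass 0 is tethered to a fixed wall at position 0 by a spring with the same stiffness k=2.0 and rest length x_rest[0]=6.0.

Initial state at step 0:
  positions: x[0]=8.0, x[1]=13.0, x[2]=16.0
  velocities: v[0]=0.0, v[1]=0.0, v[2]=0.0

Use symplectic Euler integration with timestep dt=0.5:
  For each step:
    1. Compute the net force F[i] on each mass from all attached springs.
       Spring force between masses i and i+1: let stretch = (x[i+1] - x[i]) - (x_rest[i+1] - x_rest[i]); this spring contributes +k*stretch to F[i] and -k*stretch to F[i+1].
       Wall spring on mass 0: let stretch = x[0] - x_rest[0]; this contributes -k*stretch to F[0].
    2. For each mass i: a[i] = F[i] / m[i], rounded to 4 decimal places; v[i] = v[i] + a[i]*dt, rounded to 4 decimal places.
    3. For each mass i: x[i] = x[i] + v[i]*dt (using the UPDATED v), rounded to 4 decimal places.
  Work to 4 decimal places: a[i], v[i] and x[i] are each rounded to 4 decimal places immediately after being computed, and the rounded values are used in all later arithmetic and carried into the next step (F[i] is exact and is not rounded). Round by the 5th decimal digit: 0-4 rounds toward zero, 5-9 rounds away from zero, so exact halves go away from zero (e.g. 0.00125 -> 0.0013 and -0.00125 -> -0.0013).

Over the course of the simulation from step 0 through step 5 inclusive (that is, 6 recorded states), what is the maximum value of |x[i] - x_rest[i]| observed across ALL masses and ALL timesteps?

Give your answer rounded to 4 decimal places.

Step 0: x=[8.0000 13.0000 16.0000] v=[0.0000 0.0000 0.0000]
Step 1: x=[7.2500 12.0000 17.5000] v=[-1.5000 -2.0000 3.0000]
Step 2: x=[5.8750 11.3750 19.2500] v=[-2.7500 -1.2500 3.5000]
Step 3: x=[4.4063 11.9375 20.0625] v=[-2.9375 1.1250 1.6250]
Step 4: x=[3.7188 12.7969 19.8125] v=[-1.3751 1.7188 -0.5000]
Step 5: x=[4.3711 12.6251 19.0547] v=[1.3046 -0.3437 -1.5156]
Max displacement = 2.2812

Answer: 2.2812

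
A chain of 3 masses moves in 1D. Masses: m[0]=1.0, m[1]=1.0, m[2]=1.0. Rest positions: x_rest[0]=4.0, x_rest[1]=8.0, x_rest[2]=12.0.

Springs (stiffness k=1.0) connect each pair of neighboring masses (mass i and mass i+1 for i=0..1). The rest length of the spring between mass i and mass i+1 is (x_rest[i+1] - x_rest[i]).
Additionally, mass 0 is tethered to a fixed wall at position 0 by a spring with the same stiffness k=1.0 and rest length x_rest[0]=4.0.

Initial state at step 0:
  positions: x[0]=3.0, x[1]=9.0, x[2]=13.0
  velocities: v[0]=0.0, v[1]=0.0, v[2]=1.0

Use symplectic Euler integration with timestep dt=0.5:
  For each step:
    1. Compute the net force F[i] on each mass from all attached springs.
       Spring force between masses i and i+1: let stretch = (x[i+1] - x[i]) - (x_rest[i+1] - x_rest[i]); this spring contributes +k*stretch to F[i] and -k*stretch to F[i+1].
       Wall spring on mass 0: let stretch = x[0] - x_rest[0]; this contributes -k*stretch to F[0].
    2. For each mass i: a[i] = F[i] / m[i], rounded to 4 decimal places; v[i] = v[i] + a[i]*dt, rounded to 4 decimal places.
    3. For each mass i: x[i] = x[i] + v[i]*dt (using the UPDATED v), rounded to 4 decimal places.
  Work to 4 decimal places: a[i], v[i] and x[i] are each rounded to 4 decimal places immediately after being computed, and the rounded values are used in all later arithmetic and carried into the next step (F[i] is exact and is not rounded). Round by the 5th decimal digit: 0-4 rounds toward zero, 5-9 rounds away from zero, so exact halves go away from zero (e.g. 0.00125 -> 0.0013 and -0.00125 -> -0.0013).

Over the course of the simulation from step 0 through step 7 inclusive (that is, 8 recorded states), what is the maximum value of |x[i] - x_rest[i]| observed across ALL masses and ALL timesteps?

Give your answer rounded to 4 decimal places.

Step 0: x=[3.0000 9.0000 13.0000] v=[0.0000 0.0000 1.0000]
Step 1: x=[3.7500 8.5000 13.5000] v=[1.5000 -1.0000 1.0000]
Step 2: x=[4.7500 8.0625 13.7500] v=[2.0000 -0.8750 0.5000]
Step 3: x=[5.3907 8.2188 13.5781] v=[1.2813 0.3125 -0.3438]
Step 4: x=[5.3907 9.0079 13.0664] v=[0.0000 1.5781 -1.0235]
Step 5: x=[4.9473 9.9073 12.5400] v=[-0.8868 1.7988 -1.0528]
Step 6: x=[4.5071 10.2249 12.3554] v=[-0.8805 0.6352 -0.3692]
Step 7: x=[4.3695 9.6457 12.6382] v=[-0.2752 -1.1585 0.5656]
Max displacement = 2.2249

Answer: 2.2249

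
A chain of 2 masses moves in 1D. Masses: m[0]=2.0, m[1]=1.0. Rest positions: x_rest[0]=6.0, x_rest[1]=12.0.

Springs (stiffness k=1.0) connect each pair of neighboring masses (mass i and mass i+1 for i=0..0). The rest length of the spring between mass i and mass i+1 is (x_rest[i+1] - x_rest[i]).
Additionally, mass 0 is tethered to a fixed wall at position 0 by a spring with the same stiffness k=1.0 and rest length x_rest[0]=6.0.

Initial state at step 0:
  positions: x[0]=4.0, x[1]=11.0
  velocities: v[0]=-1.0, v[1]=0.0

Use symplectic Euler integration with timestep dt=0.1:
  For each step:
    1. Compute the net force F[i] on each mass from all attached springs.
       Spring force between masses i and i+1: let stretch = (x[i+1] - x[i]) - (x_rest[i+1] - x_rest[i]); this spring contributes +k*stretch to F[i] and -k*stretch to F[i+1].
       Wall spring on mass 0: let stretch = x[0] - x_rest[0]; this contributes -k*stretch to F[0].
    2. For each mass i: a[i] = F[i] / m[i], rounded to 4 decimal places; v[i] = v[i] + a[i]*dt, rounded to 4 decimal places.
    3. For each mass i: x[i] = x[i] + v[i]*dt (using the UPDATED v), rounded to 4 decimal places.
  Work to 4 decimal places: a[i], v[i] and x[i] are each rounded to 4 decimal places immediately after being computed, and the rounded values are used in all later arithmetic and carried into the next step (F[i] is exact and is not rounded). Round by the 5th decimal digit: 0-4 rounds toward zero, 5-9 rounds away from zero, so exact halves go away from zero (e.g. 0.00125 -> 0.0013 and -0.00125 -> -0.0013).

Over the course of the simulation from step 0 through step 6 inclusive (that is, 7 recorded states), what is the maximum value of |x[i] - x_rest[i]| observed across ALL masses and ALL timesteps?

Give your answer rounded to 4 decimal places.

Answer: 2.2644

Derivation:
Step 0: x=[4.0000 11.0000] v=[-1.0000 0.0000]
Step 1: x=[3.9150 10.9900] v=[-0.8500 -0.1000]
Step 2: x=[3.8458 10.9693] v=[-0.6920 -0.2075]
Step 3: x=[3.7930 10.9373] v=[-0.5281 -0.3199]
Step 4: x=[3.7570 10.8939] v=[-0.3605 -0.4343]
Step 5: x=[3.7379 10.8391] v=[-0.1915 -0.5480]
Step 6: x=[3.7356 10.7733] v=[-0.0233 -0.6581]
Max displacement = 2.2644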